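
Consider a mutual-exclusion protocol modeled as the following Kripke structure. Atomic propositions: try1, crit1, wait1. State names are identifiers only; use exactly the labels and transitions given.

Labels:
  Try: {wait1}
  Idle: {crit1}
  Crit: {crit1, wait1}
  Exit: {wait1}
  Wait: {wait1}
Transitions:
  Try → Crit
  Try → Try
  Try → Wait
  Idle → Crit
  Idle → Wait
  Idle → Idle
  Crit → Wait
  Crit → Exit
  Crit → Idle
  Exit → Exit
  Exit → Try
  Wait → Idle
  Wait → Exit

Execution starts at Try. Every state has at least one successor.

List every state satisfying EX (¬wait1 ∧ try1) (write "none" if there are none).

States satisfying ¬wait1 ∧ try1: ∅.
States satisfying EX (¬wait1 ∧ try1): ∅.

none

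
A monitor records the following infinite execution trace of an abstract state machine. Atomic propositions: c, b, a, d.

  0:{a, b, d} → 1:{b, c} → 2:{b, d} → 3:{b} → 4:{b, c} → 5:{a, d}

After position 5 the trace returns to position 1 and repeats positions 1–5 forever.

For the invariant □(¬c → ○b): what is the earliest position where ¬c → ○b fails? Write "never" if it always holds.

never

¬c → ○b holds at every position 0..5, and those are all the positions the trace ever visits, so the invariant □(¬c → ○b) is never violated.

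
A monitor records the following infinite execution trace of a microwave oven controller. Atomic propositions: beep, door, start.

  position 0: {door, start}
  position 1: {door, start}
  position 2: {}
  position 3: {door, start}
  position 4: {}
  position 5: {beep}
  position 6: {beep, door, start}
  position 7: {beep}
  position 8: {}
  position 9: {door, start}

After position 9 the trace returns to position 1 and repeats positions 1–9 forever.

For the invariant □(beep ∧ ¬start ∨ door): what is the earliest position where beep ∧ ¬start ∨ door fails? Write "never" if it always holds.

Check beep ∧ ¬start ∨ door at each position in order: 0 ✓, 1 ✓.
At position 2 the labels are {}, so beep ∧ ¬start ∨ door is false there. This is the first violation.

2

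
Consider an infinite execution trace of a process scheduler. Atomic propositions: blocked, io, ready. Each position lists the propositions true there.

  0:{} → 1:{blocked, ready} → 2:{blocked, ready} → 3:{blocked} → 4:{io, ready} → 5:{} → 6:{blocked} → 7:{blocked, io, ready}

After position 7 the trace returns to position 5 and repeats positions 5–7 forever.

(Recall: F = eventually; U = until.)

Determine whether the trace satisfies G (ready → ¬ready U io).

ready → ¬ready U io must hold at every position from 0 onward. It fails at position 1, so G (ready → ¬ready U io) is false.
Positions where ready holds: 1, 2, 4, 7.
Check ¬ready U io at each: 1→fails, 2→fails, 4→ok, 7→ok.

Does not hold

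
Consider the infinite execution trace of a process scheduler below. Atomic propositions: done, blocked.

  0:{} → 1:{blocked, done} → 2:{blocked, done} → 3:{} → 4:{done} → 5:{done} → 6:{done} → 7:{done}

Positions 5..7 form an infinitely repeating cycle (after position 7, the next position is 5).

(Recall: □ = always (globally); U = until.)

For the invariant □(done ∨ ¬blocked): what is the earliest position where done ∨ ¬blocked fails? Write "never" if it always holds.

never

done ∨ ¬blocked holds at every position 0..7, and those are all the positions the trace ever visits, so the invariant □(done ∨ ¬blocked) is never violated.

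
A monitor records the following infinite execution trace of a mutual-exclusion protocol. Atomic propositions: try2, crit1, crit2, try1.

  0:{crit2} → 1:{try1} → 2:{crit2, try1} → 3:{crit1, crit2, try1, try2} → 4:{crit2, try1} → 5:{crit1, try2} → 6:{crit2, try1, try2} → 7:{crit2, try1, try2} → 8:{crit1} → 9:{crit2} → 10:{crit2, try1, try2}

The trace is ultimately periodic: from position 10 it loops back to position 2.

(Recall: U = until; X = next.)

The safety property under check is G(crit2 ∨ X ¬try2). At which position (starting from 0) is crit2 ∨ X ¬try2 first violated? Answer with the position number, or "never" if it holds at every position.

Check crit2 ∨ X ¬try2 at each position in order: 0 ✓, 1 ✓, 2 ✓, 3 ✓, 4 ✓.
At position 5 the labels are {crit1, try2} and the next position 6 has {crit2, try1, try2}, so crit2 ∨ X ¬try2 is false there. This is the first violation.

5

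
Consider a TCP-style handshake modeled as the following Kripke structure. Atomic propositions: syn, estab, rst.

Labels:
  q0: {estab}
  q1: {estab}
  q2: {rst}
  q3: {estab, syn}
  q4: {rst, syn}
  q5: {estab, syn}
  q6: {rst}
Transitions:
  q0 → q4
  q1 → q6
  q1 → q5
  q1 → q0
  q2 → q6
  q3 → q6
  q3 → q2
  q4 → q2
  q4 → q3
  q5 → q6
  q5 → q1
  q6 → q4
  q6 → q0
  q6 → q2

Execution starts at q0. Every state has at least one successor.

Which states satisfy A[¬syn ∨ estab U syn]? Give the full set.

States satisfying ¬syn ∨ estab: {q0, q1, q2, q3, q5, q6}.
States satisfying syn: {q3, q4, q5}.
States satisfying A[¬syn ∨ estab U syn]: {q0, q3, q4, q5}.

{q0, q3, q4, q5}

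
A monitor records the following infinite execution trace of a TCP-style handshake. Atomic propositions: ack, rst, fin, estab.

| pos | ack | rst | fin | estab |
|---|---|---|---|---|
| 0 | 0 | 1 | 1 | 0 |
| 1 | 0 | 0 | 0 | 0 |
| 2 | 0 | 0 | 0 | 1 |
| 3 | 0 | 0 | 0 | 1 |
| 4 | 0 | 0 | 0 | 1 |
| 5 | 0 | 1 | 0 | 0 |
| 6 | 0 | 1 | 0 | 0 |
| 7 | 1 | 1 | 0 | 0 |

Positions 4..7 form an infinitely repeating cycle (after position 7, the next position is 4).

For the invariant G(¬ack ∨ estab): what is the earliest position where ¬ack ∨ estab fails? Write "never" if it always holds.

7

Check ¬ack ∨ estab at each position in order: 0 ✓, 1 ✓, 2 ✓, 3 ✓, 4 ✓, 5 ✓, 6 ✓.
At position 7 the labels are {ack, rst}, so ¬ack ∨ estab is false there. This is the first violation.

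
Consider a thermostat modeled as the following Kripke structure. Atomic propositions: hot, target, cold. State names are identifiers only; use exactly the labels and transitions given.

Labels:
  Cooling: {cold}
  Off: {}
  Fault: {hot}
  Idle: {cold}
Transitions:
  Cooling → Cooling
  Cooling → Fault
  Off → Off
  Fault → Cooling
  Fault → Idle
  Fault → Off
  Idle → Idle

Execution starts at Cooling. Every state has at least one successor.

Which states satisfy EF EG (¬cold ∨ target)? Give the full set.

{Cooling, Off, Fault}

States satisfying EG (¬cold ∨ target): {Off, Fault}.
States satisfying EF EG (¬cold ∨ target): {Cooling, Off, Fault}.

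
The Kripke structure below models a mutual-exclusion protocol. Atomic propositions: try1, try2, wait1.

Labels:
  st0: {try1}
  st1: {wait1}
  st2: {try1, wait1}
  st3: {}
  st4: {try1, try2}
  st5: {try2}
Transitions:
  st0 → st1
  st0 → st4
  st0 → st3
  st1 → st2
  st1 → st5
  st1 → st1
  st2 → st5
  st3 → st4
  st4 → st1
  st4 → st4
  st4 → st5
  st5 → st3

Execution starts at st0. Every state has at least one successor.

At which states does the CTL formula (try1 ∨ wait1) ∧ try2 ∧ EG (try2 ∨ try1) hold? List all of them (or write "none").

States satisfying try1 ∨ wait1: {st0, st1, st2, st4}.
States satisfying (try1 ∨ wait1) ∧ try2: {st4}.
States satisfying try2 ∨ try1: {st0, st2, st4, st5}.
States satisfying EG (try2 ∨ try1): {st0, st4}.
States satisfying (try1 ∨ wait1) ∧ try2 ∧ EG (try2 ∨ try1): {st4}.

{st4}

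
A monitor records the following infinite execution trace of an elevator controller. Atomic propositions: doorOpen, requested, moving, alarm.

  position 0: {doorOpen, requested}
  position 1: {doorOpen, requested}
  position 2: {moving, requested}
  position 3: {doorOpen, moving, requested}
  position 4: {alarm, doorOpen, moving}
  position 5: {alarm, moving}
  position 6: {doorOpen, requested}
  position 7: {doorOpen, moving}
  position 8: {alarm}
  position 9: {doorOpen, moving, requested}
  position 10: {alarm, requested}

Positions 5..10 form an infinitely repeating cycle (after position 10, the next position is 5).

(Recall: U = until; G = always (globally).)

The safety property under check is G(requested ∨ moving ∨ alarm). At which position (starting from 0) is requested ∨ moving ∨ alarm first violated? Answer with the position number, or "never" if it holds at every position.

requested ∨ moving ∨ alarm holds at every position 0..10, and those are all the positions the trace ever visits, so the invariant G(requested ∨ moving ∨ alarm) is never violated.

never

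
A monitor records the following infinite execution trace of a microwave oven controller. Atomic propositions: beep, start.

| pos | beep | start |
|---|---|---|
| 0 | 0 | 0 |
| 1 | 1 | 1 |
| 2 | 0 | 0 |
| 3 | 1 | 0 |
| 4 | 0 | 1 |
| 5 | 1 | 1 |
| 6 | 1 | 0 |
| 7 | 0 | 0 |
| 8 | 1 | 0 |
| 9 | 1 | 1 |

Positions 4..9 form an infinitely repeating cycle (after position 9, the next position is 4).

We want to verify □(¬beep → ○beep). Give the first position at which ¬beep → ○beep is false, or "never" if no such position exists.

¬beep → ○beep holds at every position 0..9, and those are all the positions the trace ever visits, so the invariant □(¬beep → ○beep) is never violated.

never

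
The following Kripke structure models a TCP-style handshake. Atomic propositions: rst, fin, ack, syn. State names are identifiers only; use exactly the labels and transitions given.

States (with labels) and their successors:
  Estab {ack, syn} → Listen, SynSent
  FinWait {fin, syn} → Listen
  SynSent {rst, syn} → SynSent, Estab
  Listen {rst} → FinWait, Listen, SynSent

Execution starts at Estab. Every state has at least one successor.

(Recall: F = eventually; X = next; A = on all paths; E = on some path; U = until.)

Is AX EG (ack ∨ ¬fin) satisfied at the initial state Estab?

States satisfying EG (ack ∨ ¬fin): {Estab, SynSent, Listen}.
States satisfying AX EG (ack ∨ ¬fin): {Estab, FinWait, SynSent}.
Estab ∈ Sat(AX EG (ack ∨ ¬fin)).

Holds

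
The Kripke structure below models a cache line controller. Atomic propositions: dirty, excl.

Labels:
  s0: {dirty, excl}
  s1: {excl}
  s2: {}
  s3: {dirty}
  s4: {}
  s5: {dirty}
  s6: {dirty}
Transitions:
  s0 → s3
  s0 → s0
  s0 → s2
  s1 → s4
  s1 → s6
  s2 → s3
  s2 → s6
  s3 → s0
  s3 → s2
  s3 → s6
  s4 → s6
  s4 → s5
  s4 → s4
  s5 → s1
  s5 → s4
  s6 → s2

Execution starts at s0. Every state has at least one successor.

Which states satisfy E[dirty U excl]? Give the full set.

States satisfying dirty: {s0, s3, s5, s6}.
States satisfying excl: {s0, s1}.
States satisfying E[dirty U excl]: {s0, s1, s3, s5}.

{s0, s1, s3, s5}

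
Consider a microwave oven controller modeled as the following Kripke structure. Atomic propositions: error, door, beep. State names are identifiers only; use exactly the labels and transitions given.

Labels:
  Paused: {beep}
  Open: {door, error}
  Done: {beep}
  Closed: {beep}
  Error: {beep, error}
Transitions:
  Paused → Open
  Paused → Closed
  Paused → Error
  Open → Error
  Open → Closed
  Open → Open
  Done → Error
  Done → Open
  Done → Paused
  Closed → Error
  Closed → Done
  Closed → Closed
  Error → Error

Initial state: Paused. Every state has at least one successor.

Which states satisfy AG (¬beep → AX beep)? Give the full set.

{Error}

States satisfying ¬beep → AX beep: {Paused, Done, Closed, Error}.
States satisfying AG (¬beep → AX beep): {Error}.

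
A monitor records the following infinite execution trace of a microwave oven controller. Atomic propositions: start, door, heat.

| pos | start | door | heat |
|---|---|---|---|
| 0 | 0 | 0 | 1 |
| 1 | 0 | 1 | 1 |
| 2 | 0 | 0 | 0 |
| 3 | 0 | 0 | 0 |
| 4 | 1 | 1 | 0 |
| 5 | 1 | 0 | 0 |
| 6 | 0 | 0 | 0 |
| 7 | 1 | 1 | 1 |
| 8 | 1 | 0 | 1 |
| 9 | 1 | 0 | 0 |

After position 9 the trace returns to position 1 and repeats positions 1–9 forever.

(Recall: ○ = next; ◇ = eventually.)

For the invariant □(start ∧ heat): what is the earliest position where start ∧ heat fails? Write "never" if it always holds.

At position 0 the labels are {heat}, so start ∧ heat is false there. This is the first violation.

0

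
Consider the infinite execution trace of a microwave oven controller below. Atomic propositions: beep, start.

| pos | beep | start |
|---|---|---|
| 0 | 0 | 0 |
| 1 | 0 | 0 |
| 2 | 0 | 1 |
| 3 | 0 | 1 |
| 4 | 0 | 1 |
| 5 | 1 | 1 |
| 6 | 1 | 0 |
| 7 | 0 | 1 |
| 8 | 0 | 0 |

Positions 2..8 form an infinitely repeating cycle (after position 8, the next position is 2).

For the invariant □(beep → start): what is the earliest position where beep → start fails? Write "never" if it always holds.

Check beep → start at each position in order: 0 ✓, 1 ✓, 2 ✓, 3 ✓, 4 ✓, 5 ✓.
At position 6 the labels are {beep}, so beep → start is false there. This is the first violation.

6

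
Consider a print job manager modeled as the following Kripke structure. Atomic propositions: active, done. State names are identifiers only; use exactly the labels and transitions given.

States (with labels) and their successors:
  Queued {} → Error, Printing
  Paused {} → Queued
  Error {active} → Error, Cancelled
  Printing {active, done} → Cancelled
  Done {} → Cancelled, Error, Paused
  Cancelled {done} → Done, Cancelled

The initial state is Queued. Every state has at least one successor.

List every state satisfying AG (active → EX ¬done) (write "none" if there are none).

none

States satisfying active → EX ¬done: {Queued, Paused, Error, Done, Cancelled}.
States satisfying AG (active → EX ¬done): ∅.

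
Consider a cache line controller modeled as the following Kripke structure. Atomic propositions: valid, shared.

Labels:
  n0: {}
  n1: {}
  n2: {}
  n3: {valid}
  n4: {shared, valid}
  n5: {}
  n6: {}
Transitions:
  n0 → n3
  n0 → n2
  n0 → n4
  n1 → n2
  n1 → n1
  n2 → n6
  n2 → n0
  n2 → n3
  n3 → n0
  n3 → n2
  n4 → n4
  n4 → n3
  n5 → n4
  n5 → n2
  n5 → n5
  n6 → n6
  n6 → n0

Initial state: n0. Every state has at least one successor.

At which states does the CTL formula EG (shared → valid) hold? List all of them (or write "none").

States satisfying shared → valid: {n0, n1, n2, n3, n4, n5, n6}.
States satisfying EG (shared → valid): {n0, n1, n2, n3, n4, n5, n6}.

{n0, n1, n2, n3, n4, n5, n6}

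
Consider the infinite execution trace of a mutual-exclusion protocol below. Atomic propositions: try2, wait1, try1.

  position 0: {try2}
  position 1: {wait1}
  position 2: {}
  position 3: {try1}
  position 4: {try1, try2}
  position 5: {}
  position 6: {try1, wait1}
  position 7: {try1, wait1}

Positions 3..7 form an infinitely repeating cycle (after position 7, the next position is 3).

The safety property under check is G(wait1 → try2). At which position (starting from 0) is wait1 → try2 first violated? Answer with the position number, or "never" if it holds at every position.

Check wait1 → try2 at each position in order: 0 ✓.
At position 1 the labels are {wait1}, so wait1 → try2 is false there. This is the first violation.

1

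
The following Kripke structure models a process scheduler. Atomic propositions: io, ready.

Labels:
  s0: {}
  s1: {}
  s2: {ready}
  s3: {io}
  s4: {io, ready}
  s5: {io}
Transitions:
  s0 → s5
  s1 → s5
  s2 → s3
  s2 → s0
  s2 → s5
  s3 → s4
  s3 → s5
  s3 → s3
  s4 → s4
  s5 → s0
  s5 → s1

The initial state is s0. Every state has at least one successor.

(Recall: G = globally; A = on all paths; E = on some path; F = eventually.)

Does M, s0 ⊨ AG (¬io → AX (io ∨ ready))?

States satisfying ¬io → AX (io ∨ ready): {s0, s1, s3, s4, s5}.
States satisfying AG (¬io → AX (io ∨ ready)): {s0, s1, s3, s4, s5}.
Every state reachable from s0 satisfies ¬io → AX (io ∨ ready).
s0 ∈ Sat(AG (¬io → AX (io ∨ ready))).

Yes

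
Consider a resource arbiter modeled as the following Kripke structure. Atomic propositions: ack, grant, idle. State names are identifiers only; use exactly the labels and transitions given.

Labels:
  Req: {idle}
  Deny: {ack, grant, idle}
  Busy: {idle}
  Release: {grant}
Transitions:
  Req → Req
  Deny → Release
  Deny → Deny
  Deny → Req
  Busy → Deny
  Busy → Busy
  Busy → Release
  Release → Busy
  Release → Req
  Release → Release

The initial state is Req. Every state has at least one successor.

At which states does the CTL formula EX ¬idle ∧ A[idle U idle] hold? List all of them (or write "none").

States satisfying ¬idle: {Release}.
States satisfying EX ¬idle: {Deny, Busy, Release}.
States satisfying idle: {Req, Deny, Busy}.
States satisfying A[idle U idle]: {Req, Deny, Busy}.
States satisfying EX ¬idle ∧ A[idle U idle]: {Deny, Busy}.

{Deny, Busy}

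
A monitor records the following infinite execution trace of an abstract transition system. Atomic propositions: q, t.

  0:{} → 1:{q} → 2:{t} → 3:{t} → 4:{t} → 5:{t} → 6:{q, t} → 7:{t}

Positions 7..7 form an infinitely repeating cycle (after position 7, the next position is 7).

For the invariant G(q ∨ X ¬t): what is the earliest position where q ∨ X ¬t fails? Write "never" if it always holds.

2

Check q ∨ X ¬t at each position in order: 0 ✓, 1 ✓.
At position 2 the labels are {t} and the next position 3 has {t}, so q ∨ X ¬t is false there. This is the first violation.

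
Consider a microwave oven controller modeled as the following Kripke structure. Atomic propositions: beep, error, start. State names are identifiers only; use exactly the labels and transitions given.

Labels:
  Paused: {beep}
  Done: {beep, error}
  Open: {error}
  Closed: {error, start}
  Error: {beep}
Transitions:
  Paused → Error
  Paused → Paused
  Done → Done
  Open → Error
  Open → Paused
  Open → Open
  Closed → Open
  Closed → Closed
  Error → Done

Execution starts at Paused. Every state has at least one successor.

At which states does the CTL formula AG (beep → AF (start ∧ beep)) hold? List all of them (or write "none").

States satisfying beep → AF (start ∧ beep): {Open, Closed}.
States satisfying AG (beep → AF (start ∧ beep)): ∅.

none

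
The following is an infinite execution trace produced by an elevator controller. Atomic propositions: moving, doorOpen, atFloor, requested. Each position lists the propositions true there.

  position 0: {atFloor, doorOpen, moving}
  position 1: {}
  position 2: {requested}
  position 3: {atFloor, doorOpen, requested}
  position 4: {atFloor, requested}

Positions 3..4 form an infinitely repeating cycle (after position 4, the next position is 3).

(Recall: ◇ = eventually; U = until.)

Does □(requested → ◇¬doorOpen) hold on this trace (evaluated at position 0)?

requested → ◇¬doorOpen holds at every position 0..4, and those are all positions ever visited, so □(requested → ◇¬doorOpen) holds.
Positions where requested holds: 2, 3, 4.
Check ◇¬doorOpen at each: 2→ok, 3→ok, 4→ok.

Holds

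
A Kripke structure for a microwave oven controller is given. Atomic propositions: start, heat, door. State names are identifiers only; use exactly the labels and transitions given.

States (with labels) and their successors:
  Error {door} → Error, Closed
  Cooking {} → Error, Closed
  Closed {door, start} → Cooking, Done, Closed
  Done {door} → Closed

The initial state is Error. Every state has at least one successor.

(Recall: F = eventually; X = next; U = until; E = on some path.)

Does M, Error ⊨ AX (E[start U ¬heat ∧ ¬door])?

No

States satisfying E[start U ¬heat ∧ ¬door]: {Cooking, Closed}.
States satisfying AX (E[start U ¬heat ∧ ¬door]): {Done}.
Error ∉ Sat(AX (E[start U ¬heat ∧ ¬door])).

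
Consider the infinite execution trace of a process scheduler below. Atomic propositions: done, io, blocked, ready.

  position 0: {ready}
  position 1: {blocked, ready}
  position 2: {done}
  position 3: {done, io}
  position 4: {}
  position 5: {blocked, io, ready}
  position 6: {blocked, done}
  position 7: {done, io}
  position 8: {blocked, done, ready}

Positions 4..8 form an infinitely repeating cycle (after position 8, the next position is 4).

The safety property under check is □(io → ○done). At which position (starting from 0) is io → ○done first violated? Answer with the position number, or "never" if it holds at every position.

Check io → ○done at each position in order: 0 ✓, 1 ✓, 2 ✓.
At position 3 the labels are {done, io} and the next position 4 has {}, so io → ○done is false there. This is the first violation.

3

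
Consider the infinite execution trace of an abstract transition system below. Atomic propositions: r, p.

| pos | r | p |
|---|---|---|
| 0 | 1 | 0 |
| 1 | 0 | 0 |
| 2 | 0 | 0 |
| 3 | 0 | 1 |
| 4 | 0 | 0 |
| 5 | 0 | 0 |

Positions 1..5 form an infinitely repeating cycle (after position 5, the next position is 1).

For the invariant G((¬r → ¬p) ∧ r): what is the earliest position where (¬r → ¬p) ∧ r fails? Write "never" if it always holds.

1

Check (¬r → ¬p) ∧ r at each position in order: 0 ✓.
At position 1 the labels are {}, so (¬r → ¬p) ∧ r is false there. This is the first violation.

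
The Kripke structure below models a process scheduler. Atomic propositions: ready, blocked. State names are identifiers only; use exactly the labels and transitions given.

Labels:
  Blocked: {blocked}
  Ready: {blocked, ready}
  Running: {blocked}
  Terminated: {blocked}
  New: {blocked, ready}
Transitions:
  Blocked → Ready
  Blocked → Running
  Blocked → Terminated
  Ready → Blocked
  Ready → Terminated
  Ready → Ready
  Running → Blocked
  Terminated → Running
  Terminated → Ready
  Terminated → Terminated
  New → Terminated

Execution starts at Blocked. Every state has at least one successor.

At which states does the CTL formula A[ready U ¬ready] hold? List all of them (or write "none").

{Blocked, Running, Terminated, New}

States satisfying ready: {Ready, New}.
States satisfying ¬ready: {Blocked, Running, Terminated}.
States satisfying A[ready U ¬ready]: {Blocked, Running, Terminated, New}.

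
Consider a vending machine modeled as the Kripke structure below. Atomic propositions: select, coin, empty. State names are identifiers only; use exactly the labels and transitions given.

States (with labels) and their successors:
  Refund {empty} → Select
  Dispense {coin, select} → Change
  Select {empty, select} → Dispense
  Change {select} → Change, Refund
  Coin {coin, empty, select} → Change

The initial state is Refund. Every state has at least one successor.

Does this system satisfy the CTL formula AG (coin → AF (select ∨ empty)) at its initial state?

Yes

States satisfying coin → AF (select ∨ empty): {Refund, Dispense, Select, Change, Coin}.
States satisfying AG (coin → AF (select ∨ empty)): {Refund, Dispense, Select, Change, Coin}.
Every state reachable from Refund satisfies coin → AF (select ∨ empty).
Refund ∈ Sat(AG (coin → AF (select ∨ empty))).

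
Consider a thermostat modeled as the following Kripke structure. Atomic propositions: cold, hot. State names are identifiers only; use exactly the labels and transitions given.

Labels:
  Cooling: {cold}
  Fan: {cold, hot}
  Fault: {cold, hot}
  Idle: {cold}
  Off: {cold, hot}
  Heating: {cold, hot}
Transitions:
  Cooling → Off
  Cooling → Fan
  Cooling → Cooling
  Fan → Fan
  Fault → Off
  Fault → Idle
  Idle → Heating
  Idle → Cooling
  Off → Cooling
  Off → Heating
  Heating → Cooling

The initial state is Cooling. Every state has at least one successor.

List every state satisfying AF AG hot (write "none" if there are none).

States satisfying AG hot: {Fan}.
States satisfying AF AG hot: {Fan}.

{Fan}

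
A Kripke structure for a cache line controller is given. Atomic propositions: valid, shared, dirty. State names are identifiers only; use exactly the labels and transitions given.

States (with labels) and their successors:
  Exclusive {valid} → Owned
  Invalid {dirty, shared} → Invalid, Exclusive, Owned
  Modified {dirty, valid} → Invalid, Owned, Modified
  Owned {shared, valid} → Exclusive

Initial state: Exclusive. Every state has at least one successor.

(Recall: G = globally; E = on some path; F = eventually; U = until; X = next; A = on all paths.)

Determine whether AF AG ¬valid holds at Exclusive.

States satisfying AG ¬valid: ∅.
States satisfying AF AG ¬valid: ∅.
There is a path from Exclusive along which AG ¬valid never holds.
Exclusive ∉ Sat(AF AG ¬valid).

Does not hold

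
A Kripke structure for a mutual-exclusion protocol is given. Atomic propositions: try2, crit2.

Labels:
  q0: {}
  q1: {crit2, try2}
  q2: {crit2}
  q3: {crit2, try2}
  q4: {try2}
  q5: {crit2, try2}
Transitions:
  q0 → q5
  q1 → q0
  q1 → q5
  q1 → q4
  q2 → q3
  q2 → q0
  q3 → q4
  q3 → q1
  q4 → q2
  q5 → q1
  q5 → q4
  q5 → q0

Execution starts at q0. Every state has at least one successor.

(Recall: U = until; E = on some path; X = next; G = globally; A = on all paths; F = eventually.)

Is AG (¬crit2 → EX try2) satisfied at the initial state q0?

Does not hold

States satisfying ¬crit2 → EX try2: {q0, q1, q2, q3, q5}.
States satisfying AG (¬crit2 → EX try2): ∅.
q4 is reachable from q0 and violates ¬crit2 → EX try2, so AG fails at q0.
q0 ∉ Sat(AG (¬crit2 → EX try2)).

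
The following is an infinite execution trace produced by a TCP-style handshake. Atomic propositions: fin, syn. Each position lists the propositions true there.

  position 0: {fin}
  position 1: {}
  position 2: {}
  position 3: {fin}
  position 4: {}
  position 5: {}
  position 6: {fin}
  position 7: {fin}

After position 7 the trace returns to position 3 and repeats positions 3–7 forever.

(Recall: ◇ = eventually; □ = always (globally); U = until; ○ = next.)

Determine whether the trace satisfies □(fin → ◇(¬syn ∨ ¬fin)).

fin → ◇(¬syn ∨ ¬fin) holds at every position 0..7, and those are all positions ever visited, so □(fin → ◇(¬syn ∨ ¬fin)) holds.
Positions where fin holds: 0, 3, 6, 7.
Check ◇(¬syn ∨ ¬fin) at each: 0→ok, 3→ok, 6→ok, 7→ok.

Holds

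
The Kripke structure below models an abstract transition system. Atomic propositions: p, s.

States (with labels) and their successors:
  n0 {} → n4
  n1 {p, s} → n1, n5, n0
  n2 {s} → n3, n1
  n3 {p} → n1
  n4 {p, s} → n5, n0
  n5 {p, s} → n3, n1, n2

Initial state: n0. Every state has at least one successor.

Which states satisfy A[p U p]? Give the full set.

States satisfying p: {n1, n3, n4, n5}.
States satisfying A[p U p]: {n1, n3, n4, n5}.

{n1, n3, n4, n5}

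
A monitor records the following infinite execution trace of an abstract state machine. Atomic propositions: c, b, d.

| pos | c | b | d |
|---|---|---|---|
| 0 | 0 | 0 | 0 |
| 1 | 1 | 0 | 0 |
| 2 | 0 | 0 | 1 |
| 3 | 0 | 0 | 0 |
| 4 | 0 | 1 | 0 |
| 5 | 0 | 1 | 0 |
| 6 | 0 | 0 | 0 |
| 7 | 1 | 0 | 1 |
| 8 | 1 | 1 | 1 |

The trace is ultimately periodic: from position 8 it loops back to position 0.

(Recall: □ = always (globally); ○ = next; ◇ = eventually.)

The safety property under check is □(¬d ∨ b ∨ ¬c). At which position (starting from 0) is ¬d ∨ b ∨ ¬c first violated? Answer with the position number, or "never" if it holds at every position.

Check ¬d ∨ b ∨ ¬c at each position in order: 0 ✓, 1 ✓, 2 ✓, 3 ✓, 4 ✓, 5 ✓, 6 ✓.
At position 7 the labels are {c, d}, so ¬d ∨ b ∨ ¬c is false there. This is the first violation.

7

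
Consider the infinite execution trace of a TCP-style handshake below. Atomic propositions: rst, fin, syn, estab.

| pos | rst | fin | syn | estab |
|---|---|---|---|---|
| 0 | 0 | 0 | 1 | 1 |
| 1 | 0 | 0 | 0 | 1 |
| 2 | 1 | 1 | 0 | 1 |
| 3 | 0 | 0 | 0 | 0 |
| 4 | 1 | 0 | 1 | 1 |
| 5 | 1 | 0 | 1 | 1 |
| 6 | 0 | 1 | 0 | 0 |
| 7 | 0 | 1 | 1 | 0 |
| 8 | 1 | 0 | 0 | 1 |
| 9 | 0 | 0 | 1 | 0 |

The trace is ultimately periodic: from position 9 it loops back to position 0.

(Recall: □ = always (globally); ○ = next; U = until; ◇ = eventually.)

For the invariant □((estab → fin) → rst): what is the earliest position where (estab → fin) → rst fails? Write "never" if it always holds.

Check (estab → fin) → rst at each position in order: 0 ✓, 1 ✓, 2 ✓.
At position 3 the labels are {}, so (estab → fin) → rst is false there. This is the first violation.

3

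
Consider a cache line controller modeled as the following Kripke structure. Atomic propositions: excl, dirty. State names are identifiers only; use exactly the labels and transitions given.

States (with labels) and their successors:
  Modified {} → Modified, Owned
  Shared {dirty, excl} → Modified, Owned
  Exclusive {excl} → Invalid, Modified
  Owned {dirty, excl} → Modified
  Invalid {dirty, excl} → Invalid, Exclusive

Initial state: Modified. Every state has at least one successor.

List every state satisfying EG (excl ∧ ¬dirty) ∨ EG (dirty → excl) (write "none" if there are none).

{Modified, Shared, Exclusive, Owned, Invalid}

States satisfying excl ∧ ¬dirty: {Exclusive}.
States satisfying EG (excl ∧ ¬dirty): ∅.
States satisfying dirty → excl: {Modified, Shared, Exclusive, Owned, Invalid}.
States satisfying EG (dirty → excl): {Modified, Shared, Exclusive, Owned, Invalid}.
States satisfying EG (excl ∧ ¬dirty) ∨ EG (dirty → excl): {Modified, Shared, Exclusive, Owned, Invalid}.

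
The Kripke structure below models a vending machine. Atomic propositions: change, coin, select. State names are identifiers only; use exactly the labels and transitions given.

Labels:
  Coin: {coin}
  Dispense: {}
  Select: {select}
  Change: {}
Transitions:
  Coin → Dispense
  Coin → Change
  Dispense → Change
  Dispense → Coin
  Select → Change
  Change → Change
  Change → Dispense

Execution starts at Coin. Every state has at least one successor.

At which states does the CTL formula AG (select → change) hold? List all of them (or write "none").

States satisfying select → change: {Coin, Dispense, Change}.
States satisfying AG (select → change): {Coin, Dispense, Change}.

{Coin, Dispense, Change}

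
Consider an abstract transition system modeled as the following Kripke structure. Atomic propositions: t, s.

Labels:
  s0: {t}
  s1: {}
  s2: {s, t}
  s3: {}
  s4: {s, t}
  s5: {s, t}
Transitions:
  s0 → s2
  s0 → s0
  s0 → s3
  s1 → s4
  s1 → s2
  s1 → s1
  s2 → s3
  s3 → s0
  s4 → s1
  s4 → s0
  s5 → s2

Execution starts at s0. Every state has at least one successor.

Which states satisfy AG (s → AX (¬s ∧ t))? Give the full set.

States satisfying s → AX (¬s ∧ t): {s0, s1, s3}.
States satisfying AG (s → AX (¬s ∧ t)): ∅.

none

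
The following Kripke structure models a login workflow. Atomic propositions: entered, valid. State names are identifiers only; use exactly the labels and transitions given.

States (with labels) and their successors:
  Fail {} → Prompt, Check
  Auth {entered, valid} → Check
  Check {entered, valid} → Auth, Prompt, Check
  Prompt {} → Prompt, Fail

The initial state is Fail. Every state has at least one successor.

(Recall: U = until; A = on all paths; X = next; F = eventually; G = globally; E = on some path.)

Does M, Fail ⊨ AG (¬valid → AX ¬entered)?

States satisfying ¬valid → AX ¬entered: {Auth, Check, Prompt}.
States satisfying AG (¬valid → AX ¬entered): ∅.
Fail is reachable from Fail and violates ¬valid → AX ¬entered, so AG fails at Fail.
Fail ∉ Sat(AG (¬valid → AX ¬entered)).

Does not hold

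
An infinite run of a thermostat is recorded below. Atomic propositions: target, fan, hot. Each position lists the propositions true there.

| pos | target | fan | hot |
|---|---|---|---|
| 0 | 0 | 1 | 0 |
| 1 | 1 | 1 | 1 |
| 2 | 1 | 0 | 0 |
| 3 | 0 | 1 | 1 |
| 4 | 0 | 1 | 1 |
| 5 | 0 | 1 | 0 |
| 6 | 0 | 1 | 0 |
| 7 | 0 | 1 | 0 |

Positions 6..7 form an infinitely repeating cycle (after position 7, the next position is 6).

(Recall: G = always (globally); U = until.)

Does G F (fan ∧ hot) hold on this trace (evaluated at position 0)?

Violated

F (fan ∧ hot) must hold at every position from 0 onward. It fails at position 5, so G F (fan ∧ hot) is false.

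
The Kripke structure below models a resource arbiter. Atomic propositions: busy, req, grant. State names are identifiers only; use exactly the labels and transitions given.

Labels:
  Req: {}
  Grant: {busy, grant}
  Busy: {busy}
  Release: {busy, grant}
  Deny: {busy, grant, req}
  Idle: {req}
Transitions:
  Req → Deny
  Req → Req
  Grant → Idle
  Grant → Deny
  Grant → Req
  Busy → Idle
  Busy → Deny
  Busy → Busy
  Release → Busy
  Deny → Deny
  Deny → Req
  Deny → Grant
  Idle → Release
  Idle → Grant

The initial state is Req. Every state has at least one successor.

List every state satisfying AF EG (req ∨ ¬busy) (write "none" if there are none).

States satisfying EG (req ∨ ¬busy): {Req, Deny}.
States satisfying AF EG (req ∨ ¬busy): {Req, Deny}.

{Req, Deny}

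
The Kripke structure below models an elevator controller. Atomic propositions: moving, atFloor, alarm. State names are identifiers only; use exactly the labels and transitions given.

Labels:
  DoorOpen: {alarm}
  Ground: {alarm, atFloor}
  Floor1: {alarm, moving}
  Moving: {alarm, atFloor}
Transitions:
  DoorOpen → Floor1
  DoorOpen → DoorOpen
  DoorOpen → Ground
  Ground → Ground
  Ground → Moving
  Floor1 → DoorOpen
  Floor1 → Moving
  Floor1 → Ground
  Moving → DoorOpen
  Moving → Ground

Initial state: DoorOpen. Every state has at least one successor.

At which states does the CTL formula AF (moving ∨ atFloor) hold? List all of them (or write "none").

{Ground, Floor1, Moving}

States satisfying moving ∨ atFloor: {Ground, Floor1, Moving}.
States satisfying AF (moving ∨ atFloor): {Ground, Floor1, Moving}.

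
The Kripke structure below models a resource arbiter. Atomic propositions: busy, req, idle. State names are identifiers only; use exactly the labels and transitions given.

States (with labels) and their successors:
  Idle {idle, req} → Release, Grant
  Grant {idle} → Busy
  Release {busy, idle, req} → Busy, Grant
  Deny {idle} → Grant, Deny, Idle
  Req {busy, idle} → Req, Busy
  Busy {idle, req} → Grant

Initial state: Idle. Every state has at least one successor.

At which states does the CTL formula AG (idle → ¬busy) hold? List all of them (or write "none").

{Grant, Busy}

States satisfying idle → ¬busy: {Idle, Grant, Deny, Busy}.
States satisfying AG (idle → ¬busy): {Grant, Busy}.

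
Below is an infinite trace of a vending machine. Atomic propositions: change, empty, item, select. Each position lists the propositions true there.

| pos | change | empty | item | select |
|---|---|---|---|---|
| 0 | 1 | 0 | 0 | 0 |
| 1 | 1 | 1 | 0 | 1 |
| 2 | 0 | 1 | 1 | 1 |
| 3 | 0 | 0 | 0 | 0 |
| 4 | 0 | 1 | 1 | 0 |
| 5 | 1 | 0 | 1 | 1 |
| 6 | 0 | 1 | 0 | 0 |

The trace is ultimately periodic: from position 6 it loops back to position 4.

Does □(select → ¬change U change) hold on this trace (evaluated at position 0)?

Satisfied

select → ¬change U change holds at every position 0..6, and those are all positions ever visited, so □(select → ¬change U change) holds.
Positions where select holds: 1, 2, 5.
Check ¬change U change at each: 1→ok, 2→ok, 5→ok.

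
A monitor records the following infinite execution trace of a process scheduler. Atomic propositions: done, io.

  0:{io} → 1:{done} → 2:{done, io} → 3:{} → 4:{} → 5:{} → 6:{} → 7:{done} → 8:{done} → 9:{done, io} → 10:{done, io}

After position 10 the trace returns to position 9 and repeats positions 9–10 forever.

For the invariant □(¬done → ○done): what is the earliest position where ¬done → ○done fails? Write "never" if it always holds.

3

Check ¬done → ○done at each position in order: 0 ✓, 1 ✓, 2 ✓.
At position 3 the labels are {} and the next position 4 has {}, so ¬done → ○done is false there. This is the first violation.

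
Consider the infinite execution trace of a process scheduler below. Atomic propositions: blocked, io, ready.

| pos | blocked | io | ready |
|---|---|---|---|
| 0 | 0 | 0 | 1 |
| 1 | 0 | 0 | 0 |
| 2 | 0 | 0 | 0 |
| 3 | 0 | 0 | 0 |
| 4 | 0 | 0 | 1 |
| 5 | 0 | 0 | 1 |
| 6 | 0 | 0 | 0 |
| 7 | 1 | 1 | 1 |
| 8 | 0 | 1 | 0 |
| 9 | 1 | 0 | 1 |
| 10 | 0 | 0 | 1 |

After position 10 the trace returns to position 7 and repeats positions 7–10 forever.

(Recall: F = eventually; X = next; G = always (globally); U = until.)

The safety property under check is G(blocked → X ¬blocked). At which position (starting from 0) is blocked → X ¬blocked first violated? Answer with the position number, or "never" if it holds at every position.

never

blocked → X ¬blocked holds at every position 0..10, and those are all the positions the trace ever visits, so the invariant G(blocked → X ¬blocked) is never violated.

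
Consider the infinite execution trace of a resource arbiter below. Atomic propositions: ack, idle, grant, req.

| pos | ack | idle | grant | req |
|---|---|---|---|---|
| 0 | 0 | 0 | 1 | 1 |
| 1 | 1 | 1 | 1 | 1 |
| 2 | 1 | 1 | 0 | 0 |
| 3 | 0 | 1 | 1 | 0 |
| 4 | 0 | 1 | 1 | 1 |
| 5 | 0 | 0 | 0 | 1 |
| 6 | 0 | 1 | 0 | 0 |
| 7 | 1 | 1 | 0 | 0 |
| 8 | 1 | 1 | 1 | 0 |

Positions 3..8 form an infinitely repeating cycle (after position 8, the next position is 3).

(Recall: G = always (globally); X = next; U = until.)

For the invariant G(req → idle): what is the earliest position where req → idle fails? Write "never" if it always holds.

At position 0 the labels are {grant, req}, so req → idle is false there. This is the first violation.

0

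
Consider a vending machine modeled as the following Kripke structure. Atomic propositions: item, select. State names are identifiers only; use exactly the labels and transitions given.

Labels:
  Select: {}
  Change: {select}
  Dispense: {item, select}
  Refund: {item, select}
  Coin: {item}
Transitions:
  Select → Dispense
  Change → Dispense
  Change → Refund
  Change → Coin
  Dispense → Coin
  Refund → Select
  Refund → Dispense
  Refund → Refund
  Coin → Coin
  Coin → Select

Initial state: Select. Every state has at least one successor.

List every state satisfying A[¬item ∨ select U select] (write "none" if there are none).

States satisfying ¬item ∨ select: {Select, Change, Dispense, Refund}.
States satisfying select: {Change, Dispense, Refund}.
States satisfying A[¬item ∨ select U select]: {Select, Change, Dispense, Refund}.

{Select, Change, Dispense, Refund}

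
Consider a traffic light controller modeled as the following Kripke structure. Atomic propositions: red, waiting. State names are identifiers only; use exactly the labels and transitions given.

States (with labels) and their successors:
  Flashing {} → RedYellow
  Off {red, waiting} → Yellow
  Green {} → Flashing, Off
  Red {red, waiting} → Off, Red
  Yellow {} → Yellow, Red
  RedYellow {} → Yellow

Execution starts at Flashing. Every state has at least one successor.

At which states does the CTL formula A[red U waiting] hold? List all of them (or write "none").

States satisfying red: {Off, Red}.
States satisfying waiting: {Off, Red}.
States satisfying A[red U waiting]: {Off, Red}.

{Off, Red}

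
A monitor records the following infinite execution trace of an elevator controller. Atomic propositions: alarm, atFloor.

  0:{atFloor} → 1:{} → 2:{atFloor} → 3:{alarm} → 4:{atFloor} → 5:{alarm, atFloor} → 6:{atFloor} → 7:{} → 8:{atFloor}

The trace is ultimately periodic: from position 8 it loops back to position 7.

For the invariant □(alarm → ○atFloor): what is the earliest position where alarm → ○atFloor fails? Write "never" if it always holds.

alarm → ○atFloor holds at every position 0..8, and those are all the positions the trace ever visits, so the invariant □(alarm → ○atFloor) is never violated.

never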